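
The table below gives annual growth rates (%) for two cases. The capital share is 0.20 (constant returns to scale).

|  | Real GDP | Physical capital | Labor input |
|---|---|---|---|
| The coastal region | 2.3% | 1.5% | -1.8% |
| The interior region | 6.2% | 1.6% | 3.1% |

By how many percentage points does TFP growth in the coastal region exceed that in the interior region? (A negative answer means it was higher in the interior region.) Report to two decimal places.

0.04 percentage points

Labor's share = 1 − 0.2 = 0.8.
The coastal region: TFP = 2.3 − 0.3 + 1.44 = 3.44%.
The interior region: TFP = 6.2 − 0.32 − 2.48 = 3.4%.
Difference = 3.44 − (3.4) = 0.04 pp.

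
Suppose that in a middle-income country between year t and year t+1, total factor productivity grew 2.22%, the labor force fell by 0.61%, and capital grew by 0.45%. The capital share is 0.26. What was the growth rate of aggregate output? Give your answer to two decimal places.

Labor's share = 1 − 0.26 = 0.74.
Capital: 0.26 × 0.45 = 0.117 pp.
The labor force: 0.74 × (-0.61) = -0.4514 pp.
Output growth = 2.22 + (-0.3344) = 1.8856%.

Aggregate output grew 1.89%.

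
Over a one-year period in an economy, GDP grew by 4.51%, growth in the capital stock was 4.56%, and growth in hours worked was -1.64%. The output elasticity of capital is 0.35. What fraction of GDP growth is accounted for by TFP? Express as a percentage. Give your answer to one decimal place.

88.2%

Labor's share = 1 − 0.35 = 0.65.
The capital stock: 0.35 × 4.56 = 1.596 pp.
Hours worked: 0.65 × (-1.64) = -1.066 pp.
TFP growth = 4.51 − 0.53 = 3.98%.
TFP share of growth = 3.98 / 4.51 × 100 = 88.248%.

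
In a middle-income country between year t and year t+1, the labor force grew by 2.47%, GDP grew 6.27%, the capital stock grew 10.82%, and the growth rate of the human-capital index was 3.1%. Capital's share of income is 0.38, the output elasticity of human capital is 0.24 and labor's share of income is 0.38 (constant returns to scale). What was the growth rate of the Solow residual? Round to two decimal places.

The Solow residual grew 0.48%.

Labor's share = 1 − 0.38 − 0.24 = 0.38.
The capital stock: 0.38 × 10.82 = 4.1116 pp.
The human-capital index: 0.24 × 3.1 = 0.744 pp.
The labor force: 0.38 × 2.47 = 0.9386 pp.
TFP growth = 6.27 − 5.7942 = 0.4758%.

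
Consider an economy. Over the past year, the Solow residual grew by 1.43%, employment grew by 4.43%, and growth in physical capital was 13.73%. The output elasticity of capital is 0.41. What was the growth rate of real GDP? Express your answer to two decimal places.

9.67%

Labor's share = 1 − 0.41 = 0.59.
Physical capital: 0.41 × 13.73 = 5.6293 pp.
Employment: 0.59 × 4.43 = 2.6137 pp.
Output growth = 1.43 + 8.243 = 9.673%.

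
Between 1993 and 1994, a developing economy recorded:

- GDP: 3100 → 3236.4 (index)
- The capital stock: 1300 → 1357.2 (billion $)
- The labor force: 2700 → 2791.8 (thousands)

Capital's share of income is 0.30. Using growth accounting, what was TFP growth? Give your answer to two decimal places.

0.70%

GDP growth = (3236.4 − 3100) / 3100 = 4.4%.
The capital stock growth = (1357.2 − 1300) / 1300 = 4.4%.
The labor force growth = (2791.8 − 2700) / 2700 = 3.4%.
Labor's share = 1 − 0.3 = 0.7.
The capital stock: 0.3 × 4.4 = 1.32 pp.
The labor force: 0.7 × 3.4 = 2.38 pp.
TFP growth = 4.4 − 3.7 = 0.7%.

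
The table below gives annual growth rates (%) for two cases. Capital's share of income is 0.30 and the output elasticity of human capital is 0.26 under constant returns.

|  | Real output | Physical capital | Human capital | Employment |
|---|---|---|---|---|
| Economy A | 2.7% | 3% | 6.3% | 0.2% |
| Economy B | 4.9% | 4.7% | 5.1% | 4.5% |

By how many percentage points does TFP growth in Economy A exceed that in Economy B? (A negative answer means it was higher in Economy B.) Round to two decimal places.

-0.11 percentage points

Labor's share = 1 − 0.3 − 0.26 = 0.44.
Economy A: TFP = 2.7 − 0.9 − 1.638 − 0.088 = 0.074%.
Economy B: TFP = 4.9 − 1.41 − 1.326 − 1.98 = 0.184%.
Difference = 0.074 − (0.184) = -0.11 pp.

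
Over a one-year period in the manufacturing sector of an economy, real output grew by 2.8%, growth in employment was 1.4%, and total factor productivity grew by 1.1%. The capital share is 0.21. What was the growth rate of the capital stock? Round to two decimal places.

Labor's share = 1 − 0.21 = 0.79.
gY = gA + 0.79×1.4 + 0.21×g.
0.21×g = 2.8 − 1.1 − 1.106 = 0.594.
g = 0.594 / 0.21 = 2.8286%.

2.83%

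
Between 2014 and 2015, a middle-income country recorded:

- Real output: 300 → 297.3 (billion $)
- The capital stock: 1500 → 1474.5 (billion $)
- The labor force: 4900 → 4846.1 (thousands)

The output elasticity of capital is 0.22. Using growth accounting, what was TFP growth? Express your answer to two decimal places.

Real output growth = (297.3 − 300) / 300 = -0.9%.
The capital stock growth = (1474.5 − 1500) / 1500 = -1.7%.
The labor force growth = (4846.1 − 4900) / 4900 = -1.1%.
Labor's share = 1 − 0.22 = 0.78.
The capital stock: 0.22 × (-1.7) = -0.374 pp.
The labor force: 0.78 × (-1.1) = -0.858 pp.
TFP growth = -0.9 + 1.232 = 0.332%.

0.33%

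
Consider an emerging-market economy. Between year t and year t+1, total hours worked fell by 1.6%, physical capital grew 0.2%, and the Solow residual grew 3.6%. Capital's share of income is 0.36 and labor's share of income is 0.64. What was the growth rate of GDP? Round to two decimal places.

Labor's share = 1 − 0.36 = 0.64.
Physical capital: 0.36 × 0.2 = 0.072 pp.
Total hours worked: 0.64 × (-1.6) = -1.024 pp.
Output growth = 3.6 + (-0.952) = 2.648%.

2.65%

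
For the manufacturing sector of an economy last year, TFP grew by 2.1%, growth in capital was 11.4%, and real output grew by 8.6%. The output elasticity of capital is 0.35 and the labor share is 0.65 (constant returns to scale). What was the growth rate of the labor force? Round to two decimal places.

Labor's share = 1 − 0.35 = 0.65.
gY = gA + 0.35×11.4 + 0.65×g.
0.65×g = 8.6 − 2.1 − 3.99 = 2.51.
g = 2.51 / 0.65 = 3.8615%.

3.86%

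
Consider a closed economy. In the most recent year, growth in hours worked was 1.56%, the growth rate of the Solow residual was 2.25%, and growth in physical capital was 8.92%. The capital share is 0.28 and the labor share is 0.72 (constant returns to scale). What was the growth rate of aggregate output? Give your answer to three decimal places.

5.871%

Labor's share = 1 − 0.28 = 0.72.
Physical capital: 0.28 × 8.92 = 2.4976 pp.
Hours worked: 0.72 × 1.56 = 1.1232 pp.
Output growth = 2.25 + 3.6208 = 5.8708%.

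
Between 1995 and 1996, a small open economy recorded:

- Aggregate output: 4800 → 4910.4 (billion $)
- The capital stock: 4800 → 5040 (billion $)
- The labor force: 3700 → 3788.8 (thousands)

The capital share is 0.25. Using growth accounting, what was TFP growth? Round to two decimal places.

-0.75%

Aggregate output growth = (4910.4 − 4800) / 4800 = 2.3%.
The capital stock growth = (5040 − 4800) / 4800 = 5%.
The labor force growth = (3788.8 − 3700) / 3700 = 2.4%.
Labor's share = 1 − 0.25 = 0.75.
The capital stock: 0.25 × 5 = 1.25 pp.
The labor force: 0.75 × 2.4 = 1.8 pp.
TFP growth = 2.3 − 3.05 = -0.75%.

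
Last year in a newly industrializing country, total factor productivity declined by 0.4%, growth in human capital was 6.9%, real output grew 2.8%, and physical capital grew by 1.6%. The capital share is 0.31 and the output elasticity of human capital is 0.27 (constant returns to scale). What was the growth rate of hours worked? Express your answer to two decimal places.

2.00%

Labor's share = 1 − 0.31 − 0.27 = 0.42.
gY = gA + 0.31×1.6 + 0.27×6.9 + 0.42×g.
0.42×g = 2.8 + 0.4 − 2.359 = 0.841.
g = 0.841 / 0.42 = 2.0024%.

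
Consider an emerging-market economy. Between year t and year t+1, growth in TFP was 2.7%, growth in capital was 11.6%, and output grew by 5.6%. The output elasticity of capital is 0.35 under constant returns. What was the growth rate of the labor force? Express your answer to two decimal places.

Labor's share = 1 − 0.35 = 0.65.
gY = gA + 0.35×11.6 + 0.65×g.
0.65×g = 5.6 − 2.7 − 4.06 = -1.16.
g = -1.16 / 0.65 = -1.7846%.

-1.78%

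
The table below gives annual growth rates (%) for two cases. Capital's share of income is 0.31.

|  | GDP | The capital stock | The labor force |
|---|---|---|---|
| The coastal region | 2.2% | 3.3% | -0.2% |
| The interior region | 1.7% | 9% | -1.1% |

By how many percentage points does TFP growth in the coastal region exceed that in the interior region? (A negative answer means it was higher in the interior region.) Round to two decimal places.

Labor's share = 1 − 0.31 = 0.69.
The coastal region: TFP = 2.2 − 1.023 + 0.138 = 1.315%.
The interior region: TFP = 1.7 − 2.79 + 0.759 = -0.331%.
Difference = 1.315 − (-0.331) = 1.646 pp.

1.65 percentage points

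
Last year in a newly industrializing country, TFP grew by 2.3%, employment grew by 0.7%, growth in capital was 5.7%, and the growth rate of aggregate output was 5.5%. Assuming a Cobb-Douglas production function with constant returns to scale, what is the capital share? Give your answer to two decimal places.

gY = gA + α·gK + (1−α)·gL, so gY − gA − gL = α(gK − gL).
5.5 − 2.3 − 0.7 = α × (5.7 − 0.7).
2.5 = 5 α, so α = 0.5.

0.50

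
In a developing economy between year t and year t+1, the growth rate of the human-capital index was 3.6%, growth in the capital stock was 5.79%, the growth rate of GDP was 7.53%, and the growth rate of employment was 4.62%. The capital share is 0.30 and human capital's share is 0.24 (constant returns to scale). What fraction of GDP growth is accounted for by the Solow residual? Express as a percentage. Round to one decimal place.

Labor's share = 1 − 0.3 − 0.24 = 0.46.
The capital stock: 0.3 × 5.79 = 1.737 pp.
The human-capital index: 0.24 × 3.6 = 0.864 pp.
Employment: 0.46 × 4.62 = 2.1252 pp.
TFP growth = 7.53 − 4.7262 = 2.8038%.
TFP share of growth = 2.8038 / 7.53 × 100 = 37.235%.

The Solow residual accounted for 37.2% of growth.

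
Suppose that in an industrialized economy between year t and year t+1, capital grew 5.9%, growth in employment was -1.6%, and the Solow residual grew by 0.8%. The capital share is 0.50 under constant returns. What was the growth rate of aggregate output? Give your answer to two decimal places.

Aggregate output growth was 2.95%.

Labor's share = 1 − 0.5 = 0.5.
Capital: 0.5 × 5.9 = 2.95 pp.
Employment: 0.5 × (-1.6) = -0.8 pp.
Output growth = 0.8 + 2.15 = 2.95%.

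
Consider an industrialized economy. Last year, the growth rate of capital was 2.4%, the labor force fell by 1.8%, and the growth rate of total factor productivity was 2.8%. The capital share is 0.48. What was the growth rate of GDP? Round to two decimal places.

3.02%

Labor's share = 1 − 0.48 = 0.52.
Capital: 0.48 × 2.4 = 1.152 pp.
The labor force: 0.52 × (-1.8) = -0.936 pp.
Output growth = 2.8 + 0.216 = 3.016%.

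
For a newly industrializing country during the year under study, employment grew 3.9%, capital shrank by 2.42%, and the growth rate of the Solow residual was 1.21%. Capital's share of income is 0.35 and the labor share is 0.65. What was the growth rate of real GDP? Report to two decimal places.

Real GDP growth was 2.90%.

Labor's share = 1 − 0.35 = 0.65.
Capital: 0.35 × (-2.42) = -0.847 pp.
Employment: 0.65 × 3.9 = 2.535 pp.
Output growth = 1.21 + 1.688 = 2.898%.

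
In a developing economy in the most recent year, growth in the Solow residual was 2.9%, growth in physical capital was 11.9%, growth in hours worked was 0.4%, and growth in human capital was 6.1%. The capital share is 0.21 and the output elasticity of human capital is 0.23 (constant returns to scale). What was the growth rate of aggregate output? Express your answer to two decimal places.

Aggregate output grew 7.03%.

Labor's share = 1 − 0.21 − 0.23 = 0.56.
Physical capital: 0.21 × 11.9 = 2.499 pp.
Human capital: 0.23 × 6.1 = 1.403 pp.
Hours worked: 0.56 × 0.4 = 0.224 pp.
Output growth = 2.9 + 4.126 = 7.026%.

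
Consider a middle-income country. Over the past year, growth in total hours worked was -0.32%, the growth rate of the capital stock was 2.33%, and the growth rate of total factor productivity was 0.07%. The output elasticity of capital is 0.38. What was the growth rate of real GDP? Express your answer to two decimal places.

Labor's share = 1 − 0.38 = 0.62.
The capital stock: 0.38 × 2.33 = 0.8854 pp.
Total hours worked: 0.62 × (-0.32) = -0.1984 pp.
Output growth = 0.07 + 0.687 = 0.757%.

Real GDP growth was 0.76%.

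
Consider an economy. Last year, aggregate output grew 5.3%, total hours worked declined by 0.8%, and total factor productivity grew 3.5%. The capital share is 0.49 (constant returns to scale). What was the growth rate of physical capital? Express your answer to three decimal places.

4.506%

Labor's share = 1 − 0.49 = 0.51.
gY = gA + 0.51×(-0.8) + 0.49×g.
0.49×g = 5.3 − 3.5 + 0.408 = 2.208.
g = 2.208 / 0.49 = 4.50612%.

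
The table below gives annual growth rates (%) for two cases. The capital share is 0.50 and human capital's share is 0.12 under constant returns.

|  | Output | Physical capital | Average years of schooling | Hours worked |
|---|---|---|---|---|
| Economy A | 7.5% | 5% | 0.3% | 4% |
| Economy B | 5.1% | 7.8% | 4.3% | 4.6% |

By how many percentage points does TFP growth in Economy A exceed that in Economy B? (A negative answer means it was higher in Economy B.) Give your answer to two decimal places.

4.51 percentage points

Labor's share = 1 − 0.5 − 0.12 = 0.38.
Economy A: TFP = 7.5 − 2.5 − 0.036 − 1.52 = 3.444%.
Economy B: TFP = 5.1 − 3.9 − 0.516 − 1.748 = -1.064%.
Difference = 3.444 − (-1.064) = 4.508 pp.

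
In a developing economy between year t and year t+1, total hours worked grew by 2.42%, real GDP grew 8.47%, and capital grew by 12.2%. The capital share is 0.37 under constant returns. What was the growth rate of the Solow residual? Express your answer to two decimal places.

2.43%

Labor's share = 1 − 0.37 = 0.63.
Capital: 0.37 × 12.2 = 4.514 pp.
Total hours worked: 0.63 × 2.42 = 1.5246 pp.
TFP growth = 8.47 − 6.0386 = 2.4314%.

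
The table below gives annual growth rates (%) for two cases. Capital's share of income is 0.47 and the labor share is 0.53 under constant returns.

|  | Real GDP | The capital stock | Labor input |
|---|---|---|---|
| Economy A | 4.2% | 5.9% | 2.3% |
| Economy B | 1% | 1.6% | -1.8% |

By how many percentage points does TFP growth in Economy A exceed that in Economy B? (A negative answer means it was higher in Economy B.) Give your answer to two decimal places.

-0.99 percentage points

Labor's share = 1 − 0.47 = 0.53.
Economy A: TFP = 4.2 − 2.773 − 1.219 = 0.208%.
Economy B: TFP = 1 − 0.752 + 0.954 = 1.202%.
Difference = 0.208 − (1.202) = -0.994 pp.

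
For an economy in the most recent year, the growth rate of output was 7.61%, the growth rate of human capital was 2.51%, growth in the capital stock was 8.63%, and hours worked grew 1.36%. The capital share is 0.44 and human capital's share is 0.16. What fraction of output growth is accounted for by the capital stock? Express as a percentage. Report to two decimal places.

The capital stock contributed 0.44 × 8.63 = 3.7972 pp.
Share of growth = 3.7972 / 7.61 × 100 = 49.8975%.

49.90%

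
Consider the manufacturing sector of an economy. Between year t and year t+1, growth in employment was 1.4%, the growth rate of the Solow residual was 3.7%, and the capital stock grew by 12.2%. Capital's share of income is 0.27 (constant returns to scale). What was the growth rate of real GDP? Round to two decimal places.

Labor's share = 1 − 0.27 = 0.73.
The capital stock: 0.27 × 12.2 = 3.294 pp.
Employment: 0.73 × 1.4 = 1.022 pp.
Output growth = 3.7 + 4.316 = 8.016%.

8.02%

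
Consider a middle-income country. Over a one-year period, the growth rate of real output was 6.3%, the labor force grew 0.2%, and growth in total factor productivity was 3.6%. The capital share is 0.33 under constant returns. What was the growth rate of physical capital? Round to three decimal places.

Physical capital grew 7.776%.

Labor's share = 1 − 0.33 = 0.67.
gY = gA + 0.67×0.2 + 0.33×g.
0.33×g = 6.3 − 3.6 − 0.134 = 2.566.
g = 2.566 / 0.33 = 7.77576%.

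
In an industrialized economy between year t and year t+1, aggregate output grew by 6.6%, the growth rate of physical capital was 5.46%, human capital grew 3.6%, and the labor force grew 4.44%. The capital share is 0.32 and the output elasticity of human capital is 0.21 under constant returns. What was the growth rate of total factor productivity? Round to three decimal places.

2.010%

Labor's share = 1 − 0.32 − 0.21 = 0.47.
Physical capital: 0.32 × 5.46 = 1.7472 pp.
Human capital: 0.21 × 3.6 = 0.756 pp.
The labor force: 0.47 × 4.44 = 2.0868 pp.
TFP growth = 6.6 − 4.59 = 2.01%.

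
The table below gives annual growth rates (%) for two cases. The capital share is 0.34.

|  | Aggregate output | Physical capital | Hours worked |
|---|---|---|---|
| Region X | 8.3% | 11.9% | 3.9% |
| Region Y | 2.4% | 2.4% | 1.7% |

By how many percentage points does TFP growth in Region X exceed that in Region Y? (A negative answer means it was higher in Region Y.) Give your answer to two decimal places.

Labor's share = 1 − 0.34 = 0.66.
Region X: TFP = 8.3 − 4.046 − 2.574 = 1.68%.
Region Y: TFP = 2.4 − 0.816 − 1.122 = 0.462%.
Difference = 1.68 − (0.462) = 1.218 pp.

1.22 percentage points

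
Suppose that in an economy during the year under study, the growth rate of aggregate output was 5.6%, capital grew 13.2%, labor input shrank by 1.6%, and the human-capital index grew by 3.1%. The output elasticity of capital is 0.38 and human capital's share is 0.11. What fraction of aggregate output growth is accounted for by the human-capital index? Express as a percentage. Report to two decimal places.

6.09%

The human-capital index contributed 0.11 × 3.1 = 0.341 pp.
Share of growth = 0.341 / 5.6 × 100 = 6.0893%.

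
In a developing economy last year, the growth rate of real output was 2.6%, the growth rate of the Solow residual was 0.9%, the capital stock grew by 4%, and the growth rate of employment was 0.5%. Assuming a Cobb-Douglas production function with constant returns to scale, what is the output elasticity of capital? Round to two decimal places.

gY = gA + α·gK + (1−α)·gL, so gY − gA − gL = α(gK − gL).
2.6 − 0.9 − 0.5 = α × (4 − 0.5).
1.2 = 3.5 α, so α = 0.3429.

α = 0.34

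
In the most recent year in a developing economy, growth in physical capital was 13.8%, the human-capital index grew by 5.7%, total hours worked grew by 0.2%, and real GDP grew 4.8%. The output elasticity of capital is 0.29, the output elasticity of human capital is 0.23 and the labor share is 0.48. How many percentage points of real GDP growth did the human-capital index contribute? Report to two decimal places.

Contribution = share × growth = 0.23 × 5.7 = 1.311 pp.

1.31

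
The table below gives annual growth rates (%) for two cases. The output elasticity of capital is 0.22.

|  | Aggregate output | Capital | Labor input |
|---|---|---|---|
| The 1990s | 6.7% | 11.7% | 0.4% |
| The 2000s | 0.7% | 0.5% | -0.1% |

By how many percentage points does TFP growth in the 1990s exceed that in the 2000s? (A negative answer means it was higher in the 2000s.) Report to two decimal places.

3.15 percentage points

Labor's share = 1 − 0.22 = 0.78.
The 1990s: TFP = 6.7 − 2.574 − 0.312 = 3.814%.
The 2000s: TFP = 0.7 − 0.11 + 0.078 = 0.668%.
Difference = 3.814 − (0.668) = 3.146 pp.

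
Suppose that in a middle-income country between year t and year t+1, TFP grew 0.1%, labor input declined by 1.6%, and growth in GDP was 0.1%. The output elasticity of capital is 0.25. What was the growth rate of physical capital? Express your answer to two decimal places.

Physical capital grew 4.80%.

Labor's share = 1 − 0.25 = 0.75.
gY = gA + 0.75×(-1.6) + 0.25×g.
0.25×g = 0.1 − 0.1 + 1.2 = 1.2.
g = 1.2 / 0.25 = 4.8%.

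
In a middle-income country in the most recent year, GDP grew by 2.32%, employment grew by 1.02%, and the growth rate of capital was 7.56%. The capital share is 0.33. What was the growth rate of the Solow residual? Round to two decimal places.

Labor's share = 1 − 0.33 = 0.67.
Capital: 0.33 × 7.56 = 2.4948 pp.
Employment: 0.67 × 1.02 = 0.6834 pp.
TFP growth = 2.32 − 3.1782 = -0.8582%.

-0.86%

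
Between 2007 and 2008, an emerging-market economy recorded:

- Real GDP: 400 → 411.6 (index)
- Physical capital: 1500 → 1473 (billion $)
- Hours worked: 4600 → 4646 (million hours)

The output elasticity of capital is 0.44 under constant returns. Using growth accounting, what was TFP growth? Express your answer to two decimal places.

Real GDP growth = (411.6 − 400) / 400 = 2.9%.
Physical capital growth = (1473 − 1500) / 1500 = -1.8%.
Hours worked growth = (4646 − 4600) / 4600 = 1%.
Labor's share = 1 − 0.44 = 0.56.
Physical capital: 0.44 × (-1.8) = -0.792 pp.
Hours worked: 0.56 × 1 = 0.56 pp.
TFP growth = 2.9 + 0.232 = 3.132%.

3.13%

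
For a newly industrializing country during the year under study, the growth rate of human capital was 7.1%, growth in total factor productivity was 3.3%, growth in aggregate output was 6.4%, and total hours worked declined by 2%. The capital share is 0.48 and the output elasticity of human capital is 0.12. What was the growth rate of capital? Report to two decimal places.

6.35%

Labor's share = 1 − 0.48 − 0.12 = 0.4.
gY = gA + 0.12×7.1 + 0.4×(-2) + 0.48×g.
0.48×g = 6.4 − 3.3 − 0.052 = 3.048.
g = 3.048 / 0.48 = 6.35%.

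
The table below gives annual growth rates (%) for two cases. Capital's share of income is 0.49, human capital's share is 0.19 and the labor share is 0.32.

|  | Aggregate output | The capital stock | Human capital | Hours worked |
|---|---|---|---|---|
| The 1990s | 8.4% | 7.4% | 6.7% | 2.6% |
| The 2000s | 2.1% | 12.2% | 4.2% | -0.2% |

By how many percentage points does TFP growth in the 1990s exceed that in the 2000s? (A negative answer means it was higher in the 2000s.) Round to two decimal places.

7.28 percentage points

Labor's share = 1 − 0.49 − 0.19 = 0.32.
The 1990s: TFP = 8.4 − 3.626 − 1.273 − 0.832 = 2.669%.
The 2000s: TFP = 2.1 − 5.978 − 0.798 + 0.064 = -4.612%.
Difference = 2.669 − (-4.612) = 7.281 pp.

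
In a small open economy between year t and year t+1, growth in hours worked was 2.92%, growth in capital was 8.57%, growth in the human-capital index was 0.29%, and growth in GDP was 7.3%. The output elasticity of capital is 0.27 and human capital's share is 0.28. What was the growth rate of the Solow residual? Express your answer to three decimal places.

The Solow residual growth was 3.591%.

Labor's share = 1 − 0.27 − 0.28 = 0.45.
Capital: 0.27 × 8.57 = 2.3139 pp.
The human-capital index: 0.28 × 0.29 = 0.0812 pp.
Hours worked: 0.45 × 2.92 = 1.314 pp.
TFP growth = 7.3 − 3.7091 = 3.5909%.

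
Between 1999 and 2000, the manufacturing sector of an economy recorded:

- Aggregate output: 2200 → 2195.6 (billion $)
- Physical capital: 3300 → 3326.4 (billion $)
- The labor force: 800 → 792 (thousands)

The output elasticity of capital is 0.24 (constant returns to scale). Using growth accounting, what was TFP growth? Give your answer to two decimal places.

Aggregate output growth = (2195.6 − 2200) / 2200 = -0.2%.
Physical capital growth = (3326.4 − 3300) / 3300 = 0.8%.
The labor force growth = (792 − 800) / 800 = -1%.
Labor's share = 1 − 0.24 = 0.76.
Physical capital: 0.24 × 0.8 = 0.192 pp.
The labor force: 0.76 × (-1) = -0.76 pp.
TFP growth = -0.2 + 0.568 = 0.368%.

0.37%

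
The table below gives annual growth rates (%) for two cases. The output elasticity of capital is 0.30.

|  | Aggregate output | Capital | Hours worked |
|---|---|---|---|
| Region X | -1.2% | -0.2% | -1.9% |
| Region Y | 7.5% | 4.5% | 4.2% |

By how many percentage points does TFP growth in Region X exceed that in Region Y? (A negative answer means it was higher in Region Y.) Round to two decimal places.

Labor's share = 1 − 0.3 = 0.7.
Region X: TFP = -1.2 + 0.06 + 1.33 = 0.19%.
Region Y: TFP = 7.5 − 1.35 − 2.94 = 3.21%.
Difference = 0.19 − (3.21) = -3.02 pp.

-3.02 percentage points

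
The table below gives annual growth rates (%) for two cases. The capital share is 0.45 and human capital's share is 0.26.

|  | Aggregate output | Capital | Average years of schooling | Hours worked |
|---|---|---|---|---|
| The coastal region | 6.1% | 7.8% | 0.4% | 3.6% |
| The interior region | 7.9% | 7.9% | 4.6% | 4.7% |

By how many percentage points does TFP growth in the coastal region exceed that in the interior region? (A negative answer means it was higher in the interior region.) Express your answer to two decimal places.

-0.34 percentage points

Labor's share = 1 − 0.45 − 0.26 = 0.29.
The coastal region: TFP = 6.1 − 3.51 − 0.104 − 1.044 = 1.442%.
The interior region: TFP = 7.9 − 3.555 − 1.196 − 1.363 = 1.786%.
Difference = 1.442 − (1.786) = -0.344 pp.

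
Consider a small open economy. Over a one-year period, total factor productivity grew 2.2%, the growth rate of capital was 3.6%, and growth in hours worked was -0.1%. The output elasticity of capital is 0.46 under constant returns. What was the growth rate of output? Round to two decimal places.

Labor's share = 1 − 0.46 = 0.54.
Capital: 0.46 × 3.6 = 1.656 pp.
Hours worked: 0.54 × (-0.1) = -0.054 pp.
Output growth = 2.2 + 1.602 = 3.802%.

3.80%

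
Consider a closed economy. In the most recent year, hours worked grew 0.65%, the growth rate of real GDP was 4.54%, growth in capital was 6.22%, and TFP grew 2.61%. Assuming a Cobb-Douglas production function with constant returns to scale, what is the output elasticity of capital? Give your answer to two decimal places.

gY = gA + α·gK + (1−α)·gL, so gY − gA − gL = α(gK − gL).
4.54 − 2.61 − 0.65 = α × (6.22 − 0.65).
1.28 = 5.57 α, so α = 0.2298.

The output elasticity of capital is 0.23.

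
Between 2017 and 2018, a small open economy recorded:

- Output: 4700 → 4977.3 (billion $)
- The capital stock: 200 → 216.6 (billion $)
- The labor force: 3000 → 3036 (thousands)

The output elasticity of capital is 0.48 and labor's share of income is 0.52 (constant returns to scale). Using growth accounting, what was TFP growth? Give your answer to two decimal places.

Output growth = (4977.3 − 4700) / 4700 = 5.9%.
The capital stock growth = (216.6 − 200) / 200 = 8.3%.
The labor force growth = (3036 − 3000) / 3000 = 1.2%.
Labor's share = 1 − 0.48 = 0.52.
The capital stock: 0.48 × 8.3 = 3.984 pp.
The labor force: 0.52 × 1.2 = 0.624 pp.
TFP growth = 5.9 − 4.608 = 1.292%.

TFP grew 1.29%.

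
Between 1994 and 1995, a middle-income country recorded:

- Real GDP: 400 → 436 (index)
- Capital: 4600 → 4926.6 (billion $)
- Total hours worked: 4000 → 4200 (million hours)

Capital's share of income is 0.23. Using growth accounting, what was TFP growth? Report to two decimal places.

Real GDP growth = (436 − 400) / 400 = 9%.
Capital growth = (4926.6 − 4600) / 4600 = 7.1%.
Total hours worked growth = (4200 − 4000) / 4000 = 5%.
Labor's share = 1 − 0.23 = 0.77.
Capital: 0.23 × 7.1 = 1.633 pp.
Total hours worked: 0.77 × 5 = 3.85 pp.
TFP growth = 9 − 5.483 = 3.517%.

TFP growth was 3.52%.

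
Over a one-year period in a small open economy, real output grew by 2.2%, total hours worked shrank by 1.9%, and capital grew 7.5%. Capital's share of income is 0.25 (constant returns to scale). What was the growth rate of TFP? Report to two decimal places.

TFP growth was 1.75%.

Labor's share = 1 − 0.25 = 0.75.
Capital: 0.25 × 7.5 = 1.875 pp.
Total hours worked: 0.75 × (-1.9) = -1.425 pp.
TFP growth = 2.2 − 0.45 = 1.75%.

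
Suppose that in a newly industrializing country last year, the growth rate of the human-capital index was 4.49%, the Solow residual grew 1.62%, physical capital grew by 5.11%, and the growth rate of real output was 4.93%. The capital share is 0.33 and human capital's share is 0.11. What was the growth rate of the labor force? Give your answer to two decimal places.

The labor force growth was 2.02%.

Labor's share = 1 − 0.33 − 0.11 = 0.56.
gY = gA + 0.33×5.11 + 0.11×4.49 + 0.56×g.
0.56×g = 4.93 − 1.62 − 2.1802 = 1.1298.
g = 1.1298 / 0.56 = 2.0175%.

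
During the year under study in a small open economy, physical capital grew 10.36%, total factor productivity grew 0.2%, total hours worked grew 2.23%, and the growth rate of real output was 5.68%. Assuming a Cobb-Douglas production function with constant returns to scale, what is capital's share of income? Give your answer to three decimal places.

gY = gA + α·gK + (1−α)·gL, so gY − gA − gL = α(gK − gL).
5.68 − 0.2 − 2.23 = α × (10.36 − 2.23).
3.25 = 8.13 α, so α = 0.39975.

α = 0.400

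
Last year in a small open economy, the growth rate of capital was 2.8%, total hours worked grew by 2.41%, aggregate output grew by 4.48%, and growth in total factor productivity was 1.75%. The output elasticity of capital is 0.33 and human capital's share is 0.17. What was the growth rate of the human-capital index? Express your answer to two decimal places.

3.54%

Labor's share = 1 − 0.33 − 0.17 = 0.5.
gY = gA + 0.33×2.8 + 0.5×2.41 + 0.17×g.
0.17×g = 4.48 − 1.75 − 2.129 = 0.601.
g = 0.601 / 0.17 = 3.5353%.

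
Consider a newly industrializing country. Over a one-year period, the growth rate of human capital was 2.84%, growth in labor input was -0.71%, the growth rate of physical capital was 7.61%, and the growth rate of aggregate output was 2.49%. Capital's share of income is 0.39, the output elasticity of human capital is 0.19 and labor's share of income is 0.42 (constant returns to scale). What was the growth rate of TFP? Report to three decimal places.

-0.719%

Labor's share = 1 − 0.39 − 0.19 = 0.42.
Physical capital: 0.39 × 7.61 = 2.9679 pp.
Human capital: 0.19 × 2.84 = 0.5396 pp.
Labor input: 0.42 × (-0.71) = -0.2982 pp.
TFP growth = 2.49 − 3.2093 = -0.7193%.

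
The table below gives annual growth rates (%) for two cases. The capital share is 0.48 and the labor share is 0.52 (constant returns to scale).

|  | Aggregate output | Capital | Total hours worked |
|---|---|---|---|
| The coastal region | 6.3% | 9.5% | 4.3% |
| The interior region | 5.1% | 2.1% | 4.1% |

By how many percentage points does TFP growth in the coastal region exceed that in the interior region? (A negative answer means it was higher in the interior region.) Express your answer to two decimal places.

Labor's share = 1 − 0.48 = 0.52.
The coastal region: TFP = 6.3 − 4.56 − 2.236 = -0.496%.
The interior region: TFP = 5.1 − 1.008 − 2.132 = 1.96%.
Difference = -0.496 − (1.96) = -2.456 pp.

-2.46 percentage points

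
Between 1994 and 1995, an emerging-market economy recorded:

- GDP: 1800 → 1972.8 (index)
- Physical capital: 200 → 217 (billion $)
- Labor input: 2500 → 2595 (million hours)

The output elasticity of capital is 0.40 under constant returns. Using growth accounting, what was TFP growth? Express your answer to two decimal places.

3.92%

GDP growth = (1972.8 − 1800) / 1800 = 9.6%.
Physical capital growth = (217 − 200) / 200 = 8.5%.
Labor input growth = (2595 − 2500) / 2500 = 3.8%.
Labor's share = 1 − 0.4 = 0.6.
Physical capital: 0.4 × 8.5 = 3.4 pp.
Labor input: 0.6 × 3.8 = 2.28 pp.
TFP growth = 9.6 − 5.68 = 3.92%.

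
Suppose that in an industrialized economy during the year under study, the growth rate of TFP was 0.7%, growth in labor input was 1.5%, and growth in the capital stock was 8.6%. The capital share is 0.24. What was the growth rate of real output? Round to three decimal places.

Real output grew 3.904%.

Labor's share = 1 − 0.24 = 0.76.
The capital stock: 0.24 × 8.6 = 2.064 pp.
Labor input: 0.76 × 1.5 = 1.14 pp.
Output growth = 0.7 + 3.204 = 3.904%.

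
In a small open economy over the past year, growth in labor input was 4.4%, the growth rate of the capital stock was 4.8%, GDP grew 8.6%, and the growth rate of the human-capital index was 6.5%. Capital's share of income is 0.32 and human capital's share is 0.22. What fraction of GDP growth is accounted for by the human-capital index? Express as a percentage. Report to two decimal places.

The human-capital index contributed 0.22 × 6.5 = 1.43 pp.
Share of growth = 1.43 / 8.6 × 100 = 16.6279%.

The human-capital index accounted for 16.63% of growth.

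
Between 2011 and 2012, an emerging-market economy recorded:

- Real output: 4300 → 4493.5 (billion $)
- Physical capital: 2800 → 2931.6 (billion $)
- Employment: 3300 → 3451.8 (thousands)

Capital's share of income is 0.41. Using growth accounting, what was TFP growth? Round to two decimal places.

Real output growth = (4493.5 − 4300) / 4300 = 4.5%.
Physical capital growth = (2931.6 − 2800) / 2800 = 4.7%.
Employment growth = (3451.8 − 3300) / 3300 = 4.6%.
Labor's share = 1 − 0.41 = 0.59.
Physical capital: 0.41 × 4.7 = 1.927 pp.
Employment: 0.59 × 4.6 = 2.714 pp.
TFP growth = 4.5 − 4.641 = -0.141%.

-0.14%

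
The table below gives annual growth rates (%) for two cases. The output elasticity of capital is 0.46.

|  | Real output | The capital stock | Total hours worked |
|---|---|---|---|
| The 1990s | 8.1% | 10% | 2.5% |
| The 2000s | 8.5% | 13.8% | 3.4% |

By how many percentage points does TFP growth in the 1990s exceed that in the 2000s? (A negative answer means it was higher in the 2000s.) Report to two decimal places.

Labor's share = 1 − 0.46 = 0.54.
The 1990s: TFP = 8.1 − 4.6 − 1.35 = 2.15%.
The 2000s: TFP = 8.5 − 6.348 − 1.836 = 0.316%.
Difference = 2.15 − (0.316) = 1.834 pp.

1.83 percentage points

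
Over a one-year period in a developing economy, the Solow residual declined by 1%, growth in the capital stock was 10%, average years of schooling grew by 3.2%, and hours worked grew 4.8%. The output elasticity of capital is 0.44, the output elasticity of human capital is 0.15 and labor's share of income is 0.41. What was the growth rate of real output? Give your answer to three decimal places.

Labor's share = 1 − 0.44 − 0.15 = 0.41.
The capital stock: 0.44 × 10 = 4.4 pp.
Average years of schooling: 0.15 × 3.2 = 0.48 pp.
Hours worked: 0.41 × 4.8 = 1.968 pp.
Output growth = -1 + 6.848 = 5.848%.

5.848%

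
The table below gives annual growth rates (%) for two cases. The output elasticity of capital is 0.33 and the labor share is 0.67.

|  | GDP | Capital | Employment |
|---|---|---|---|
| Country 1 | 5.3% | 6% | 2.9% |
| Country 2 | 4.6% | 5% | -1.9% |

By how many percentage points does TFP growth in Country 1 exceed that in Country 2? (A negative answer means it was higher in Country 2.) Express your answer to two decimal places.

Labor's share = 1 − 0.33 = 0.67.
Country 1: TFP = 5.3 − 1.98 − 1.943 = 1.377%.
Country 2: TFP = 4.6 − 1.65 + 1.273 = 4.223%.
Difference = 1.377 − (4.223) = -2.846 pp.

-2.85 percentage points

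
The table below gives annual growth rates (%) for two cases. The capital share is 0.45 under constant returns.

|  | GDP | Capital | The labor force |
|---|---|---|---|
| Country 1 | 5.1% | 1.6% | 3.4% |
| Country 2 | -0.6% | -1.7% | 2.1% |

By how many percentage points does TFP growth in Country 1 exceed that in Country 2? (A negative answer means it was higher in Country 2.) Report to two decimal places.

3.50 percentage points

Labor's share = 1 − 0.45 = 0.55.
Country 1: TFP = 5.1 − 0.72 − 1.87 = 2.51%.
Country 2: TFP = -0.6 + 0.765 − 1.155 = -0.99%.
Difference = 2.51 − (-0.99) = 3.5 pp.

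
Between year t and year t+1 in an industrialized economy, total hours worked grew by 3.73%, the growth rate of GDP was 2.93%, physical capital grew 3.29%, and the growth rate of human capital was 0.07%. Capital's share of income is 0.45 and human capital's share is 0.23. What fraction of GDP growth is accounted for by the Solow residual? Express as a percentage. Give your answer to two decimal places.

8.18%

Labor's share = 1 − 0.45 − 0.23 = 0.32.
Physical capital: 0.45 × 3.29 = 1.4805 pp.
Human capital: 0.23 × 0.07 = 0.0161 pp.
Total hours worked: 0.32 × 3.73 = 1.1936 pp.
TFP growth = 2.93 − 2.6902 = 0.2398%.
TFP share of growth = 0.2398 / 2.93 × 100 = 8.1843%.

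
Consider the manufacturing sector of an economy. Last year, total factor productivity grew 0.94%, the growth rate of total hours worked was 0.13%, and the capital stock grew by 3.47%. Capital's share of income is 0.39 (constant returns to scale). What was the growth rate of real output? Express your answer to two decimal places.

2.37%

Labor's share = 1 − 0.39 = 0.61.
The capital stock: 0.39 × 3.47 = 1.3533 pp.
Total hours worked: 0.61 × 0.13 = 0.0793 pp.
Output growth = 0.94 + 1.4326 = 2.3726%.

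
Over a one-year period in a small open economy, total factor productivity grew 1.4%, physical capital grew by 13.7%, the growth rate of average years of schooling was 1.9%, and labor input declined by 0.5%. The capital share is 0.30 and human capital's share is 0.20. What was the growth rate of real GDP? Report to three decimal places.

Real GDP grew 5.640%.

Labor's share = 1 − 0.3 − 0.2 = 0.5.
Physical capital: 0.3 × 13.7 = 4.11 pp.
Average years of schooling: 0.2 × 1.9 = 0.38 pp.
Labor input: 0.5 × (-0.5) = -0.25 pp.
Output growth = 1.4 + 4.24 = 5.64%.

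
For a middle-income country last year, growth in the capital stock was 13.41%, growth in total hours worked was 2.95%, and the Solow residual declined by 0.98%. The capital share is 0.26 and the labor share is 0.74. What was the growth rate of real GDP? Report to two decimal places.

Labor's share = 1 − 0.26 = 0.74.
The capital stock: 0.26 × 13.41 = 3.4866 pp.
Total hours worked: 0.74 × 2.95 = 2.183 pp.
Output growth = -0.98 + 5.6696 = 4.6896%.

Real GDP grew 4.69%.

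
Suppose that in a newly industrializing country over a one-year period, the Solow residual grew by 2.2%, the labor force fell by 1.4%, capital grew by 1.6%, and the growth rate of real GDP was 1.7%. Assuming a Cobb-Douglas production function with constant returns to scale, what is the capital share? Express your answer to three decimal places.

gY = gA + α·gK + (1−α)·gL, so gY − gA − gL = α(gK − gL).
1.7 − 2.2 + 1.4 = α × (1.6 − (-1.4)).
0.9 = 3 α, so α = 0.3.

0.300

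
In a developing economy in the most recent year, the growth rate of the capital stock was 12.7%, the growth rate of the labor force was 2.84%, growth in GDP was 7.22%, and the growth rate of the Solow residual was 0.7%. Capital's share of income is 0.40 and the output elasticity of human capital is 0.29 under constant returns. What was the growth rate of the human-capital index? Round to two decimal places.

The human-capital index grew 1.93%.

Labor's share = 1 − 0.4 − 0.29 = 0.31.
gY = gA + 0.4×12.7 + 0.31×2.84 + 0.29×g.
0.29×g = 7.22 − 0.7 − 5.9604 = 0.5596.
g = 0.5596 / 0.29 = 1.9297%.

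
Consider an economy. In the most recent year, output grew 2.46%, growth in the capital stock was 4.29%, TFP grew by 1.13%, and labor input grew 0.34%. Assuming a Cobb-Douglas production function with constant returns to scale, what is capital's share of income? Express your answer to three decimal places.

0.251

gY = gA + α·gK + (1−α)·gL, so gY − gA − gL = α(gK − gL).
2.46 − 1.13 − 0.34 = α × (4.29 − 0.34).
0.99 = 3.95 α, so α = 0.25063.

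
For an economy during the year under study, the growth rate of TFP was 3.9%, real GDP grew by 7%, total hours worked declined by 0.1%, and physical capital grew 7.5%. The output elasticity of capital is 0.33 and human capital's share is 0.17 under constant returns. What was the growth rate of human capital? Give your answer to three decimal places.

Labor's share = 1 − 0.33 − 0.17 = 0.5.
gY = gA + 0.33×7.5 + 0.5×(-0.1) + 0.17×g.
0.17×g = 7 − 3.9 − 2.425 = 0.675.
g = 0.675 / 0.17 = 3.97059%.

Human capital growth was 3.971%.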